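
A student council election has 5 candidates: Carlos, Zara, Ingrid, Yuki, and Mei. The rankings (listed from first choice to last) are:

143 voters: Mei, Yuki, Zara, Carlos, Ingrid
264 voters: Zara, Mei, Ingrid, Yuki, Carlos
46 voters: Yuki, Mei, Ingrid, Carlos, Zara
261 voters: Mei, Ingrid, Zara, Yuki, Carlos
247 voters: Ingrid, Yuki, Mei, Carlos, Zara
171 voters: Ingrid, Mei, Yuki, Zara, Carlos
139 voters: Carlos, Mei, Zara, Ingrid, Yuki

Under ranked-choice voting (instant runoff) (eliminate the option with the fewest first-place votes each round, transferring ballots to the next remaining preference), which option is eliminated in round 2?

Round 1: Carlos 139, Zara 264, Ingrid 418, Yuki 46, Mei 404. Eliminate Yuki.
Round 2: Carlos 139, Zara 264, Ingrid 418, Mei 450. Eliminate Carlos.

Carlos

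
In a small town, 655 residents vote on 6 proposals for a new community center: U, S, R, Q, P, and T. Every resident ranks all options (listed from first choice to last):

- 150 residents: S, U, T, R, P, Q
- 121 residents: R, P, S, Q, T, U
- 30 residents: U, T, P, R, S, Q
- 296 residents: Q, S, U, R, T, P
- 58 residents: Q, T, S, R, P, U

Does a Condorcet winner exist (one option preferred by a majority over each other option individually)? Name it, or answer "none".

Q

Q vs U: 475–180 for Q.
Q vs S: 354–301 for Q.
Q vs R: 354–301 for Q.
Q vs P: 354–301 for Q.
Q vs T: 475–180 for Q.
Q beats every other option head-to-head.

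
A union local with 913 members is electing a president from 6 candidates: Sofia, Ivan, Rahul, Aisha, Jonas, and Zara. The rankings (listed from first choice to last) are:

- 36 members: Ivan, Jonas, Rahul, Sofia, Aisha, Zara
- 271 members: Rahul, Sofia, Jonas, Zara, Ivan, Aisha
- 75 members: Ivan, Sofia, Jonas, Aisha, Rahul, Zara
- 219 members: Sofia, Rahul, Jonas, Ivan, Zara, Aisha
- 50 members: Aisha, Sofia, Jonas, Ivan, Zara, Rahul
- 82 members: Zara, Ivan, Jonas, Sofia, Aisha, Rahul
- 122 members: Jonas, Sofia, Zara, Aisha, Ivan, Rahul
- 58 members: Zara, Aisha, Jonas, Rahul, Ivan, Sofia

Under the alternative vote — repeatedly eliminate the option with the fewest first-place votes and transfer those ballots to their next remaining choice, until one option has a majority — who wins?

Round 1: Sofia 219, Ivan 111, Rahul 271, Aisha 50, Jonas 122, Zara 140. Eliminate Aisha.
Round 2: Sofia 269, Ivan 111, Rahul 271, Jonas 122, Zara 140. Eliminate Ivan.
Round 3: Sofia 344, Rahul 271, Jonas 158, Zara 140. Eliminate Zara.
Round 4: Sofia 344, Rahul 271, Jonas 298. Eliminate Rahul.
Round 5: Sofia 615, Jonas 298. Sofia has a majority.

Sofia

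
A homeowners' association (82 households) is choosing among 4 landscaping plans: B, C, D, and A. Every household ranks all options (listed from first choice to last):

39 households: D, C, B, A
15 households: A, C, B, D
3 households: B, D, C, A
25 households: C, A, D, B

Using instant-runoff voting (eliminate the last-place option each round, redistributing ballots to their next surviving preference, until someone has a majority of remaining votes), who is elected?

Round 1: B 3, C 25, D 39, A 15. Eliminate B.
Round 2: C 25, D 42, A 15. D has a majority.

D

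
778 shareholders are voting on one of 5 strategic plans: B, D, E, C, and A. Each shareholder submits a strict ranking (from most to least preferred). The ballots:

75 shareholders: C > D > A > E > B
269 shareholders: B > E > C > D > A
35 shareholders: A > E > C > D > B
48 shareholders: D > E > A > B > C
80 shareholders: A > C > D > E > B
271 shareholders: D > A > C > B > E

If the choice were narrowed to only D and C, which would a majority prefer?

Voters preferring D to C: 319; preferring C to D: 459.
C wins the head-to-head.

C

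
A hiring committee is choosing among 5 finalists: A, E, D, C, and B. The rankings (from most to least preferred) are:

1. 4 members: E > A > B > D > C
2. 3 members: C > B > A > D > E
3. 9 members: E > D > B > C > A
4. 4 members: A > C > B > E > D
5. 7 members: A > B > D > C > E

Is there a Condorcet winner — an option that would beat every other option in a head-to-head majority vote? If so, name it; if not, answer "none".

A vs E: 14–13 for A.
A vs D: 18–9 for A.
A vs C: 15–12 for A.
A vs B: 15–12 for A.
A beats every other option head-to-head.

A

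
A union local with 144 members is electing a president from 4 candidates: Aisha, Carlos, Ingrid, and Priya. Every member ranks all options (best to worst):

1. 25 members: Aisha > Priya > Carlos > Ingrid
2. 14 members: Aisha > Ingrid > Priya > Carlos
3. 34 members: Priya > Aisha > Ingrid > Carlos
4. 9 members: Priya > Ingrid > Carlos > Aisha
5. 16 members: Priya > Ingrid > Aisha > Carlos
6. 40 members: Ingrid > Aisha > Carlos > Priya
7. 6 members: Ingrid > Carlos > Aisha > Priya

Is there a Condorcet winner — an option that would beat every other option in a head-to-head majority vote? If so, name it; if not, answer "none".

Aisha

Aisha vs Carlos: 129–15 for Aisha.
Aisha vs Ingrid: 73–71 for Aisha.
Aisha vs Priya: 85–59 for Aisha.
Aisha beats every other option head-to-head.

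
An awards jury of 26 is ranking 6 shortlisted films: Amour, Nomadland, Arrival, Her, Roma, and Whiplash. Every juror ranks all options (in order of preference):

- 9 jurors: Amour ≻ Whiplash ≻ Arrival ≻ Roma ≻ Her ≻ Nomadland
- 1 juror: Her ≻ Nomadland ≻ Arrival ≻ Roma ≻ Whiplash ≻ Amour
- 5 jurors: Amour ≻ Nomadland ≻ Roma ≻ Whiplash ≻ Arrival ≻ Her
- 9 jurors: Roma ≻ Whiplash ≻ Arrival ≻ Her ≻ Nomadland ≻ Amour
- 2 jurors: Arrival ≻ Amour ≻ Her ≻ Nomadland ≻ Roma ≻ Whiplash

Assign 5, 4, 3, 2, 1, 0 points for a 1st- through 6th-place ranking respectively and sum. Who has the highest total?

Amour: 9·5 + 1·0 + 5·5 + 9·0 + 2·4 = 78
Nomadland: 9·0 + 1·4 + 5·4 + 9·1 + 2·2 = 37
Arrival: 9·3 + 1·3 + 5·1 + 9·3 + 2·5 = 72
Her: 9·1 + 1·5 + 5·0 + 9·2 + 2·3 = 38
Roma: 9·2 + 1·2 + 5·3 + 9·5 + 2·1 = 82
Whiplash: 9·4 + 1·1 + 5·2 + 9·4 + 2·0 = 83
Whiplash has the highest Borda score (83).

Whiplash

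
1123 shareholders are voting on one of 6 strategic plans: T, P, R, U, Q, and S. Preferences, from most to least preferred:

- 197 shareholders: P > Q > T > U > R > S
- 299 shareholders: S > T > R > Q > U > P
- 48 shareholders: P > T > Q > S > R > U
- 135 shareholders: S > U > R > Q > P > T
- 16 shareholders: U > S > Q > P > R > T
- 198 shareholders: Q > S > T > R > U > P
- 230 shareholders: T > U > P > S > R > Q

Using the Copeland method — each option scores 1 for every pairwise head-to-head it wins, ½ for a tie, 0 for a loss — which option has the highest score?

T: beats P, R, U, and Q; loses to S → score 4.
P: loses to T, R, U, Q, and S → score 0.
R: beats P and Q; loses to T, U, and S → score 2.
U: beats P and R; loses to T, Q, and S → score 2.
Q: beats P and U; loses to T, R, and S → score 2.
S: beats T, P, R, U, and Q → score 5.
S has the best pairwise record.

S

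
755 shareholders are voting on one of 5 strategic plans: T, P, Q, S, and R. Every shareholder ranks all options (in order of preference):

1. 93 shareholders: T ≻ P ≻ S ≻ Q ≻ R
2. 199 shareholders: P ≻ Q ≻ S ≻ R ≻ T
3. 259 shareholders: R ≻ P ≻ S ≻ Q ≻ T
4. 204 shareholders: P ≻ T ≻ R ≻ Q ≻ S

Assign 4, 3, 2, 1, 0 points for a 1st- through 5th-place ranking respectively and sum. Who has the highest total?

T: 93·4 + 199·0 + 259·0 + 204·3 = 984
P: 93·3 + 199·4 + 259·3 + 204·4 = 2668
Q: 93·1 + 199·3 + 259·1 + 204·1 = 1153
S: 93·2 + 199·2 + 259·2 + 204·0 = 1102
R: 93·0 + 199·1 + 259·4 + 204·2 = 1643
P has the highest Borda score (2668).

P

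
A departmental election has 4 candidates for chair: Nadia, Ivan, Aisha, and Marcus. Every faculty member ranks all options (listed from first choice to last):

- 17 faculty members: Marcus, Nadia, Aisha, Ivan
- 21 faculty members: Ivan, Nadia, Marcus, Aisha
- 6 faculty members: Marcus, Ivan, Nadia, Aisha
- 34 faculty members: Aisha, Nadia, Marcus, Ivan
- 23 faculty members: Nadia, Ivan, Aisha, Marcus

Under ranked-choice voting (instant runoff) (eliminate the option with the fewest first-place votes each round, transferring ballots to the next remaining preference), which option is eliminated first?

Ivan

Round 1: Nadia 23, Ivan 21, Aisha 34, Marcus 23. Eliminate Ivan.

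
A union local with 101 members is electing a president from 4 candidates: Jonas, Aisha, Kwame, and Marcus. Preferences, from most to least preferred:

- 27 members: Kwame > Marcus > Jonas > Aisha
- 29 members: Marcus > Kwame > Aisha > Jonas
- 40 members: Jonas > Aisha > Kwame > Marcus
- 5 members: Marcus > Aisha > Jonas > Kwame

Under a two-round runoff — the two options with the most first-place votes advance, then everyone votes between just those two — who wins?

Marcus

Round 1 first-place votes: Jonas 40, Aisha 0, Kwame 27, Marcus 34.
Jonas and Marcus advance.
Runoff: Jonas is preferred to Marcus by 40 voters; Marcus by 61.
Marcus wins the runoff.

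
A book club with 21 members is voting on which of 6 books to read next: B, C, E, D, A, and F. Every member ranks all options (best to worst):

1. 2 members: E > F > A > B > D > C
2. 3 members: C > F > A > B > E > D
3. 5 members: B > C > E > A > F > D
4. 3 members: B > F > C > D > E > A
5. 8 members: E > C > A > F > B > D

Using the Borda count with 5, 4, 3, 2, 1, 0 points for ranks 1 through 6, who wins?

C

B: 2·2 + 3·2 + 5·5 + 3·5 + 8·1 = 58
C: 2·0 + 3·5 + 5·4 + 3·3 + 8·4 = 76
E: 2·5 + 3·1 + 5·3 + 3·1 + 8·5 = 71
D: 2·1 + 3·0 + 5·0 + 3·2 + 8·0 = 8
A: 2·3 + 3·3 + 5·2 + 3·0 + 8·3 = 49
F: 2·4 + 3·4 + 5·1 + 3·4 + 8·2 = 53
C has the highest Borda score (76).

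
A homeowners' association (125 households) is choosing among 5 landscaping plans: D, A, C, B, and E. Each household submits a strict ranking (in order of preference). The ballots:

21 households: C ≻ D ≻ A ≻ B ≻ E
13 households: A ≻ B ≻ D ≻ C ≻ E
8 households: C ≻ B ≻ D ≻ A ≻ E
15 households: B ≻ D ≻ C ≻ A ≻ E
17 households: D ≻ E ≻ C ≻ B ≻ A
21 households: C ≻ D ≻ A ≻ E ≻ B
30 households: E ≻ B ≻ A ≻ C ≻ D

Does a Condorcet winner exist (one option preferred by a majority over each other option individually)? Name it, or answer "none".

C vs D: 80–45 for C.
C vs A: 82–43 for C.
C vs B: 67–58 for C.
C vs E: 78–47 for C.
C beats every other option head-to-head.

C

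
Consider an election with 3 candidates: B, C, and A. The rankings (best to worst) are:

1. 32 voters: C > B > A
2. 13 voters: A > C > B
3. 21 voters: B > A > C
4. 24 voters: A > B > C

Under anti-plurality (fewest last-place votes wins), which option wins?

B

Last-place votes: B 13, C 45, A 32.
B is ranked last by the fewest voters, so B wins.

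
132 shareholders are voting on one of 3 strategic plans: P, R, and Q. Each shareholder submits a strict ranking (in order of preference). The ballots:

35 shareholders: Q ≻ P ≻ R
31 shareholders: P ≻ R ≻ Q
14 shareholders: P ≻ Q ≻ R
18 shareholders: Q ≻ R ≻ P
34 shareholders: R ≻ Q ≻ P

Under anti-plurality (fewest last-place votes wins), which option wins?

Q

Last-place votes: P 52, R 49, Q 31.
Q is ranked last by the fewest voters, so Q wins.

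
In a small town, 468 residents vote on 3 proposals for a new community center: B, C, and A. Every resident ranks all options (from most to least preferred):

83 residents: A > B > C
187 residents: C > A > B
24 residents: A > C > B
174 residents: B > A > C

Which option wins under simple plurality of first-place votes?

C

First-place votes: B 174, C 187, A 107.
C has the most first-place votes.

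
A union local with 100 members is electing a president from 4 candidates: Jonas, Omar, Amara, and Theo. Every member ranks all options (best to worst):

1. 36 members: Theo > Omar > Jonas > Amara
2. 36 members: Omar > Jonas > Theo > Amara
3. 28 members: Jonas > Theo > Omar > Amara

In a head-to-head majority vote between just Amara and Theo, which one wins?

Theo

Voters preferring Amara to Theo: 0; preferring Theo to Amara: 100.
Theo wins the head-to-head.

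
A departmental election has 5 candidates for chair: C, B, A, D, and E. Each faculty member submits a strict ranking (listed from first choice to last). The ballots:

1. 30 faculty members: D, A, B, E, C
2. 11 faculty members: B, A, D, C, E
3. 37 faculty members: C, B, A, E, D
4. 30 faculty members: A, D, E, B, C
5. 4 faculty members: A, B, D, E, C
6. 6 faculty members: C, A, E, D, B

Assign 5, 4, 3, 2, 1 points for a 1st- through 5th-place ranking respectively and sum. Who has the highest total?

A

C: 30·1 + 11·2 + 37·5 + 30·1 + 4·1 + 6·5 = 301
B: 30·3 + 11·5 + 37·4 + 30·2 + 4·4 + 6·1 = 375
A: 30·4 + 11·4 + 37·3 + 30·5 + 4·5 + 6·4 = 469
D: 30·5 + 11·3 + 37·1 + 30·4 + 4·3 + 6·2 = 364
E: 30·2 + 11·1 + 37·2 + 30·3 + 4·2 + 6·3 = 261
A has the highest Borda score (469).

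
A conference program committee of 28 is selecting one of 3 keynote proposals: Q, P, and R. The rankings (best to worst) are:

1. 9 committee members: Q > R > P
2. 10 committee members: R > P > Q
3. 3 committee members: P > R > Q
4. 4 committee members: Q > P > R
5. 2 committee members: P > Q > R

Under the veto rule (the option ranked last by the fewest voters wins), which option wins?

R

Last-place votes: Q 13, P 9, R 6.
R is ranked last by the fewest voters, so R wins.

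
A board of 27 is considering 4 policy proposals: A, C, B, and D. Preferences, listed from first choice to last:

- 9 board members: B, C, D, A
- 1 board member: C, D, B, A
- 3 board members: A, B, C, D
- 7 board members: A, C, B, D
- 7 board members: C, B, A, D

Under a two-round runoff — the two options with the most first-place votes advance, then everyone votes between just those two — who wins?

Round 1 first-place votes: A 10, C 8, B 9, D 0.
A and B advance.
Runoff: A is preferred to B by 10 voters; B by 17.
B wins the runoff.

B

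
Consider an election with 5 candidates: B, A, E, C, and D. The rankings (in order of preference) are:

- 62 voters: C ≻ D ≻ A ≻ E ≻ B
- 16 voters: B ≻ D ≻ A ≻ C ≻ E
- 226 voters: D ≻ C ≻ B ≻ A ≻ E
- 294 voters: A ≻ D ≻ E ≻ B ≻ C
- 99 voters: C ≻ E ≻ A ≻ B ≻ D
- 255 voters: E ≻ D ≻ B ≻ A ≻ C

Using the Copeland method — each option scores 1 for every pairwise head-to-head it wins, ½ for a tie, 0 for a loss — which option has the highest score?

D

B: beats A and C; loses to E and D → score 2.
A: beats E and C; loses to B and D → score 2.
E: beats B and C; loses to A and D → score 2.
C: loses to B, A, E, and D → score 0.
D: beats B, A, E, and C → score 4.
D has the best pairwise record.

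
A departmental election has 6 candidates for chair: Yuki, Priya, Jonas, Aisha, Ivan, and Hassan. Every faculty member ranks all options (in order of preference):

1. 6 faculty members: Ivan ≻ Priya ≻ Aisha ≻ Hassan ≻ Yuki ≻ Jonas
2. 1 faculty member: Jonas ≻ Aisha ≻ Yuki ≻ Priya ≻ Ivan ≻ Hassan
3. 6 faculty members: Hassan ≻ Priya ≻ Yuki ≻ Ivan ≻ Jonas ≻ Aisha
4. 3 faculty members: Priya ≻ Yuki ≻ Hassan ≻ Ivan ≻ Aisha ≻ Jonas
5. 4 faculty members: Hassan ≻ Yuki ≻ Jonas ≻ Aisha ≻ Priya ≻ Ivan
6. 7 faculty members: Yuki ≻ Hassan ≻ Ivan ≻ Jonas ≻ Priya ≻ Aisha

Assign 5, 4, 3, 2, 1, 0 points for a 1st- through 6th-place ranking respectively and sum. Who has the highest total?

Yuki: 6·1 + 1·3 + 6·3 + 3·4 + 4·4 + 7·5 = 90
Priya: 6·4 + 1·2 + 6·4 + 3·5 + 4·1 + 7·1 = 76
Jonas: 6·0 + 1·5 + 6·1 + 3·0 + 4·3 + 7·2 = 37
Aisha: 6·3 + 1·4 + 6·0 + 3·1 + 4·2 + 7·0 = 33
Ivan: 6·5 + 1·1 + 6·2 + 3·2 + 4·0 + 7·3 = 70
Hassan: 6·2 + 1·0 + 6·5 + 3·3 + 4·5 + 7·4 = 99
Hassan has the highest Borda score (99).

Hassan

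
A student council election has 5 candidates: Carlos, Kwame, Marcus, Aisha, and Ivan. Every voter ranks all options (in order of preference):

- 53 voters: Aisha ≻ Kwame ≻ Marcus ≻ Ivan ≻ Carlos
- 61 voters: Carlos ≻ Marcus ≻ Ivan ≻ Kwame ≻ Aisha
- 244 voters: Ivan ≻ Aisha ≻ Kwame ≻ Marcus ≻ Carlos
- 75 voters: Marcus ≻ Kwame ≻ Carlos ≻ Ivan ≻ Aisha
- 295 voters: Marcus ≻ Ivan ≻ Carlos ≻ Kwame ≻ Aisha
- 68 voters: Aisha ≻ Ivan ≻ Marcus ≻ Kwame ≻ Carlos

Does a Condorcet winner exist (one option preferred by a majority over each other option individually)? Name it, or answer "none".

Marcus

Marcus vs Carlos: 735–61 for Marcus.
Marcus vs Kwame: 499–297 for Marcus.
Marcus vs Aisha: 431–365 for Marcus.
Marcus vs Ivan: 484–312 for Marcus.
Marcus beats every other option head-to-head.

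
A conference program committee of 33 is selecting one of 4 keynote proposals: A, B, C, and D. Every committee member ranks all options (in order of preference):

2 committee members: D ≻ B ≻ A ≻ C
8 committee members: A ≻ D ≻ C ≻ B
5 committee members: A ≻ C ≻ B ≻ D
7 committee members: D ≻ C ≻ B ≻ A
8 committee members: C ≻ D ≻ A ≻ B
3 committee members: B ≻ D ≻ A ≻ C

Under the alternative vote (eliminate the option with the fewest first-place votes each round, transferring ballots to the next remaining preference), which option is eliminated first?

B

Round 1: A 13, B 3, C 8, D 9. Eliminate B.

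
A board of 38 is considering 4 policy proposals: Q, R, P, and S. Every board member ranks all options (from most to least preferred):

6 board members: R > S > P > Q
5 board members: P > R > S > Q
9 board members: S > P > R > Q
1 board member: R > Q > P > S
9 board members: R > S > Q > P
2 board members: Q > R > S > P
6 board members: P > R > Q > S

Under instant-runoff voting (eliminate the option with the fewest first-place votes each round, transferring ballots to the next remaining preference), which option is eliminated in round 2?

S

Round 1: Q 2, R 16, P 11, S 9. Eliminate Q.
Round 2: R 18, P 11, S 9. Eliminate S.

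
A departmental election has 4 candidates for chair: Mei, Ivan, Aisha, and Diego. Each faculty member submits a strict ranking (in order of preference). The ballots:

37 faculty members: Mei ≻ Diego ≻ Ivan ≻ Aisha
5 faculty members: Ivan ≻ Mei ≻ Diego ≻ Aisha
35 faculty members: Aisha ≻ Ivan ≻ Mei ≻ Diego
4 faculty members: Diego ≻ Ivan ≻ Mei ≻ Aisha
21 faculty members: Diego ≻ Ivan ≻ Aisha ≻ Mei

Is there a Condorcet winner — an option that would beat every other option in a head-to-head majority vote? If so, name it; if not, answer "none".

none

Checking pairwise contests:
Ivan beats Mei 65–37.
Diego beats Ivan 62–40.
Ivan beats Aisha 67–35.
Mei beats Diego 77–25.
Every option loses at least one head-to-head, so there is no Condorcet winner.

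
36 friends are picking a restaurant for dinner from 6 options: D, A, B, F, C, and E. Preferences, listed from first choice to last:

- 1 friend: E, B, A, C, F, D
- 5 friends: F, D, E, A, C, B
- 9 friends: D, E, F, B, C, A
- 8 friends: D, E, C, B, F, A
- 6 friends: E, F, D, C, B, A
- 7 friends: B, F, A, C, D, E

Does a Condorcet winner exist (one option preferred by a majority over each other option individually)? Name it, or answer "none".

none

Checking pairwise contests:
F beats D 19–17.
D beats A 28–8.
D beats B 28–8.
E beats F 24–12.
D beats C 28–8.
D beats E 29–7.
Every option loses at least one head-to-head, so there is no Condorcet winner.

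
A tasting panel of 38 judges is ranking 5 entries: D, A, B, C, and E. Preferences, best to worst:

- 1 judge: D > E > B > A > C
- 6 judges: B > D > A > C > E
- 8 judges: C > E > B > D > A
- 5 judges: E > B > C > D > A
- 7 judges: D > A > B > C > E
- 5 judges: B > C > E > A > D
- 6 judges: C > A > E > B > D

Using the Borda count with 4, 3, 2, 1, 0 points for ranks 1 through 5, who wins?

D: 1·4 + 6·3 + 8·1 + 5·1 + 7·4 + 5·0 + 6·0 = 63
A: 1·1 + 6·2 + 8·0 + 5·0 + 7·3 + 5·1 + 6·3 = 57
B: 1·2 + 6·4 + 8·2 + 5·3 + 7·2 + 5·4 + 6·1 = 97
C: 1·0 + 6·1 + 8·4 + 5·2 + 7·1 + 5·3 + 6·4 = 94
E: 1·3 + 6·0 + 8·3 + 5·4 + 7·0 + 5·2 + 6·2 = 69
B has the highest Borda score (97).

B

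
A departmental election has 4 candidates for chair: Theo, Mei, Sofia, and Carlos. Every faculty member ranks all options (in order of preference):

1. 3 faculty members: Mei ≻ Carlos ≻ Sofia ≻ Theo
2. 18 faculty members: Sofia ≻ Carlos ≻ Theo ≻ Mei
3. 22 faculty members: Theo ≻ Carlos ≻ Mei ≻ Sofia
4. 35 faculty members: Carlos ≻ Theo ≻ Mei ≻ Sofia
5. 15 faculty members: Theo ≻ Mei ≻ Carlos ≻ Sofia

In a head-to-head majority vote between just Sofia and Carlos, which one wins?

Carlos

Voters preferring Sofia to Carlos: 18; preferring Carlos to Sofia: 75.
Carlos wins the head-to-head.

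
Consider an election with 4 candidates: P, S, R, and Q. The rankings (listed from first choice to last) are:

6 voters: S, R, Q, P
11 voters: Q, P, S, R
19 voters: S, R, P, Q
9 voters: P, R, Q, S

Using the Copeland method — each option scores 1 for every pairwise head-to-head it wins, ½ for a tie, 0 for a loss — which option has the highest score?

S

P: beats Q; loses to S and R → score 1.
S: beats P, R, and Q → score 3.
R: beats P and Q; loses to S → score 2.
Q: loses to P, S, and R → score 0.
S has the best pairwise record.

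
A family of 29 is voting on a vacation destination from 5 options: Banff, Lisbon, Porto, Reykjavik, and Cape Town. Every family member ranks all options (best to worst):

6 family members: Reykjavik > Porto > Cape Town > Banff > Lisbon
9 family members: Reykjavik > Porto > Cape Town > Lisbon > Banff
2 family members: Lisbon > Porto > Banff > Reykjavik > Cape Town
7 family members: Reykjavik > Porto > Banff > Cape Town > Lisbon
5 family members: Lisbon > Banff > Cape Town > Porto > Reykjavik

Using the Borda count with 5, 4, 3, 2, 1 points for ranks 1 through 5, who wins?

Banff: 6·2 + 9·1 + 2·3 + 7·3 + 5·4 = 68
Lisbon: 6·1 + 9·2 + 2·5 + 7·1 + 5·5 = 66
Porto: 6·4 + 9·4 + 2·4 + 7·4 + 5·2 = 106
Reykjavik: 6·5 + 9·5 + 2·2 + 7·5 + 5·1 = 119
Cape Town: 6·3 + 9·3 + 2·1 + 7·2 + 5·3 = 76
Reykjavik has the highest Borda score (119).

Reykjavik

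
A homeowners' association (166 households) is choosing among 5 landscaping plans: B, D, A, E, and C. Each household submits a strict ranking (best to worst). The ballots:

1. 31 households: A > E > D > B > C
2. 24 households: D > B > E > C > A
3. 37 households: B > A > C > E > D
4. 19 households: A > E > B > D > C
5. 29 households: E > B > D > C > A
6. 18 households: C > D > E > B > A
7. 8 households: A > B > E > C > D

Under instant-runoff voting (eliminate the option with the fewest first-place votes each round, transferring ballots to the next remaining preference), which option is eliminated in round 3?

D

Round 1: B 37, D 24, A 58, E 29, C 18. Eliminate C.
Round 2: B 37, D 42, A 58, E 29. Eliminate E.
Round 3: B 66, D 42, A 58. Eliminate D.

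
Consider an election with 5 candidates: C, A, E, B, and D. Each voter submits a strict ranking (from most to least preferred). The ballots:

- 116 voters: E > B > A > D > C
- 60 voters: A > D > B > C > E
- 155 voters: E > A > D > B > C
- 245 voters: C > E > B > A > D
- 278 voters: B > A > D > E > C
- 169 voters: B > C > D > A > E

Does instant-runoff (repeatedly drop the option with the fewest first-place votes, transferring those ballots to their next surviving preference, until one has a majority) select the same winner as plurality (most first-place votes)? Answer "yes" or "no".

Instant-runoff — R1 C 245, A 60, E 271, B 447, D 0 (D out); R2 C 245, A 60, E 271, B 447 (A out); R3 C 245, E 271, B 507 (C out); R4 E 516, B 507 (E winner). Winner: E.
Plurality — first-place votes: C 245, A 60, E 271, B 447, D 0. Winner: B.
The two methods disagree.

no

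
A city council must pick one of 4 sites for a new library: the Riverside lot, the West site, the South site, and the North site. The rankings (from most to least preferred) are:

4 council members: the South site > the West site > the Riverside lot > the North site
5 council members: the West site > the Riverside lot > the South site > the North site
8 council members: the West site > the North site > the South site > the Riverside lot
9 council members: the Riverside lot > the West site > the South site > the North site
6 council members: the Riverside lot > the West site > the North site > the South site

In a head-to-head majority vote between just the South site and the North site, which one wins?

the South site

Voters preferring the South site to the North site: 18; preferring the North site to the South site: 14.
the South site wins the head-to-head.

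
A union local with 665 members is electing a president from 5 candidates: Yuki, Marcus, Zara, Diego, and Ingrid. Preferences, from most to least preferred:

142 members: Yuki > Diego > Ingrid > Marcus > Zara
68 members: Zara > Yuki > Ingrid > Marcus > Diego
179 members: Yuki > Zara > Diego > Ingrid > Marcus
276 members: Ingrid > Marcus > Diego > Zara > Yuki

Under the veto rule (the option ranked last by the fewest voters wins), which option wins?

Last-place votes: Yuki 276, Marcus 179, Zara 142, Diego 68, Ingrid 0.
Ingrid is ranked last by the fewest voters, so Ingrid wins.

Ingrid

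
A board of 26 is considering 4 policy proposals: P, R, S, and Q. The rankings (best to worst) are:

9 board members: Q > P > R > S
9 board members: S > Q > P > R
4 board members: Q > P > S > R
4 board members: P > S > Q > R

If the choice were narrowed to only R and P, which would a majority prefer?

P

Voters preferring R to P: 0; preferring P to R: 26.
P wins the head-to-head.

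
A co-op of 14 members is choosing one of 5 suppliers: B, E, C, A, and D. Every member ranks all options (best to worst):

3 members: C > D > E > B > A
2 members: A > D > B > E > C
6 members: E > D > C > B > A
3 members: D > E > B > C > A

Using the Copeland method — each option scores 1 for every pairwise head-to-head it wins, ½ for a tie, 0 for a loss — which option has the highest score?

B: beats A; loses to E, C, and D → score 1.
E: beats B, C, and A; loses to D → score 3.
C: beats B and A; loses to E and D → score 2.
A: loses to B, E, C, and D → score 0.
D: beats B, E, C, and A → score 4.
D has the best pairwise record.

D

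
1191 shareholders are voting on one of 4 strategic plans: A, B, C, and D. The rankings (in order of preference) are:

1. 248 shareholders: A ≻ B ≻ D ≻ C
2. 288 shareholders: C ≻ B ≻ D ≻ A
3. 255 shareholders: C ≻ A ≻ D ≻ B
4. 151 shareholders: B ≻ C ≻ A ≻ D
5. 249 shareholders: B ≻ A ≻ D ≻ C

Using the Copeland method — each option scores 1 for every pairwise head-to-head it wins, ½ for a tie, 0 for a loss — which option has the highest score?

B

A: beats D; loses to B and C → score 1.
B: beats A, C, and D → score 3.
C: beats A and D; loses to B → score 2.
D: loses to A, B, and C → score 0.
B has the best pairwise record.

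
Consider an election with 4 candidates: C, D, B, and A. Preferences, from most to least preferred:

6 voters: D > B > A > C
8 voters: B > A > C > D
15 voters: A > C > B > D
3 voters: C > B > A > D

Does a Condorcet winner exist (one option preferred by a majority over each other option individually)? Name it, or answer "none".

none

Checking pairwise contests:
A beats C 29–3.
C beats D 26–6.
C beats B 18–14.
B beats A 17–15.
Every option loses at least one head-to-head, so there is no Condorcet winner.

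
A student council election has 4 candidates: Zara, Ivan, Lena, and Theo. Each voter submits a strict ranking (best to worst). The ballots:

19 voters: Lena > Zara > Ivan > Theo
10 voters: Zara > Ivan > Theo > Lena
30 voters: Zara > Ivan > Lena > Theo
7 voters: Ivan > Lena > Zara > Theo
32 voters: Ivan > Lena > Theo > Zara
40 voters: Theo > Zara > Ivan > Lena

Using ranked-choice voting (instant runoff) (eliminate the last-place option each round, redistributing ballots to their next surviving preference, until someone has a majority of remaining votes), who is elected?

Round 1: Zara 40, Ivan 39, Lena 19, Theo 40. Eliminate Lena.
Round 2: Zara 59, Ivan 39, Theo 40. Eliminate Ivan.
Round 3: Zara 66, Theo 72. Theo has a majority.

Theo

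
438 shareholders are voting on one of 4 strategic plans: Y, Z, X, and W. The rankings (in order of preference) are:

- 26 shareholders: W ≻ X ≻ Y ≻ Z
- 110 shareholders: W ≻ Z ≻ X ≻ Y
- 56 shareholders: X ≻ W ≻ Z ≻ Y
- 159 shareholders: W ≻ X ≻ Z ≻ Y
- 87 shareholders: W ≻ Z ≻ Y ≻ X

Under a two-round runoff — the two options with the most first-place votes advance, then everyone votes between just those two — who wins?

Round 1 first-place votes: Y 0, Z 0, X 56, W 382.
W and X advance.
Runoff: W is preferred to X by 382 voters; X by 56.
W wins the runoff.

W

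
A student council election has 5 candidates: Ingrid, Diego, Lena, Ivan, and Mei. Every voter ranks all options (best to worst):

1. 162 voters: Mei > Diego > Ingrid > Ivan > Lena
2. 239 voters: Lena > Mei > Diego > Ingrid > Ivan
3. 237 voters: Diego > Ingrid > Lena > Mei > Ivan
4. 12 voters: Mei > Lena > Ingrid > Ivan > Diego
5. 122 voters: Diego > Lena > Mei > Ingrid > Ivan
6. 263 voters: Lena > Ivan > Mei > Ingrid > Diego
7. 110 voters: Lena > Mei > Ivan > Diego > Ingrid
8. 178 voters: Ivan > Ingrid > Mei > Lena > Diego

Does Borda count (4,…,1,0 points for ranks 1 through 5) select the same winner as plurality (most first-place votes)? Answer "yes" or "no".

Borda — scores: Ingrid 2217, Diego 2510, Lena 3502, Ivan 1895, Mei 3106. Winner: Lena.
Plurality — first-place votes: Ingrid 0, Diego 359, Lena 612, Ivan 178, Mei 174. Winner: Lena.
The two methods agree.

yes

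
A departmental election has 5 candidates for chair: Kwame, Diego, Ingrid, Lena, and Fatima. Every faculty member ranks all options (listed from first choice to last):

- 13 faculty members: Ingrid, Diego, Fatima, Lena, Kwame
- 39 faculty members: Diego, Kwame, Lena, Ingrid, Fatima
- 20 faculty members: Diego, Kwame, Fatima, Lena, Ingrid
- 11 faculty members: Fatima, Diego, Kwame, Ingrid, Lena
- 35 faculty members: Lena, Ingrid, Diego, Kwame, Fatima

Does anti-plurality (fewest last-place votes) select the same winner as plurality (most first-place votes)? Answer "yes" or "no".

yes

Anti-plurality — last-place votes: Kwame 13, Diego 0, Ingrid 20, Lena 11, Fatima 74. Winner: Diego.
Plurality — first-place votes: Kwame 0, Diego 59, Ingrid 13, Lena 35, Fatima 11. Winner: Diego.
The two methods agree.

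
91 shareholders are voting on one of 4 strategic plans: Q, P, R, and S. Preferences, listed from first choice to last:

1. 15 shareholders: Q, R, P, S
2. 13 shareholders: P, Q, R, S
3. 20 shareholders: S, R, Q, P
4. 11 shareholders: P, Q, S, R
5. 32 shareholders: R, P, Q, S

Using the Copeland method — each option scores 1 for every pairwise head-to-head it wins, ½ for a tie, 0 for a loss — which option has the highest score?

R

Q: beats S; loses to P and R → score 1.
P: beats Q and S; loses to R → score 2.
R: beats Q, P, and S → score 3.
S: loses to Q, P, and R → score 0.
R has the best pairwise record.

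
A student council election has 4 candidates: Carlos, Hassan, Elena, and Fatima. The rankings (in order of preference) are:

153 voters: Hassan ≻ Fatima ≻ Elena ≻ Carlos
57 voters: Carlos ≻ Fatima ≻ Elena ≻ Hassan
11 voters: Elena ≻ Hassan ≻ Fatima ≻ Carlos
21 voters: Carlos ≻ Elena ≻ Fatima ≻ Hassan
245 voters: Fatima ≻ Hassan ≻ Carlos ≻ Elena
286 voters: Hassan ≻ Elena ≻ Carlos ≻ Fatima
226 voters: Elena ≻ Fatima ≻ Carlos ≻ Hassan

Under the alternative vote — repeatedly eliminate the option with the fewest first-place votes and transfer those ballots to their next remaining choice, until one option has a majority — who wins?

Fatima

Round 1: Carlos 78, Hassan 439, Elena 237, Fatima 245. Eliminate Carlos.
Round 2: Hassan 439, Elena 258, Fatima 302. Eliminate Elena.
Round 3: Hassan 450, Fatima 549. Fatima has a majority.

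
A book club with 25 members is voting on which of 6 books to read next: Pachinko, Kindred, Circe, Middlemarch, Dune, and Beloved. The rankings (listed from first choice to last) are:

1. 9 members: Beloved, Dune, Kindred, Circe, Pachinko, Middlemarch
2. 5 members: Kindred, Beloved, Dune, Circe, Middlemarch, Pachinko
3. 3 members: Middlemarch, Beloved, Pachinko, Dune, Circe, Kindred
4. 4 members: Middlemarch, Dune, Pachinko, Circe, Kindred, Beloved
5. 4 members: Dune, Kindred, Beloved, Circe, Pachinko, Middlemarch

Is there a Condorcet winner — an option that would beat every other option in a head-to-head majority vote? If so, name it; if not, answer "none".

none

Checking pairwise contests:
Kindred beats Pachinko 18–7.
Dune beats Kindred 20–5.
Kindred beats Circe 18–7.
Pachinko beats Middlemarch 13–12.
Beloved beats Dune 17–8.
Kindred beats Beloved 13–12.
Every option loses at least one head-to-head, so there is no Condorcet winner.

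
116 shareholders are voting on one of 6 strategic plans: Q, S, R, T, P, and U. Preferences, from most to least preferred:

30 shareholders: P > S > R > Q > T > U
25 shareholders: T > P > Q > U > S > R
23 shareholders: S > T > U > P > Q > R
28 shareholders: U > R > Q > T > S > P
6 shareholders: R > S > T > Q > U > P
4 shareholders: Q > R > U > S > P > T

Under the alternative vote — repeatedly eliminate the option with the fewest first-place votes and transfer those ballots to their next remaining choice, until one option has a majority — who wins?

Round 1: Q 4, S 23, R 6, T 25, P 30, U 28. Eliminate Q.
Round 2: S 23, R 10, T 25, P 30, U 28. Eliminate R.
Round 3: S 29, T 25, P 30, U 32. Eliminate T.
Round 4: S 29, P 55, U 32. Eliminate S.
Round 5: P 55, U 61. U has a majority.

U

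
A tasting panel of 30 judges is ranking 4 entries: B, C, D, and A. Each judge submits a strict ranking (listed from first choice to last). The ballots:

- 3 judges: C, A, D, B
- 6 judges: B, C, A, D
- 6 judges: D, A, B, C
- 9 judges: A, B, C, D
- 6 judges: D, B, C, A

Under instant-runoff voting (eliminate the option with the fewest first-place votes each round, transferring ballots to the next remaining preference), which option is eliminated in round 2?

B

Round 1: B 6, C 3, D 12, A 9. Eliminate C.
Round 2: B 6, D 12, A 12. Eliminate B.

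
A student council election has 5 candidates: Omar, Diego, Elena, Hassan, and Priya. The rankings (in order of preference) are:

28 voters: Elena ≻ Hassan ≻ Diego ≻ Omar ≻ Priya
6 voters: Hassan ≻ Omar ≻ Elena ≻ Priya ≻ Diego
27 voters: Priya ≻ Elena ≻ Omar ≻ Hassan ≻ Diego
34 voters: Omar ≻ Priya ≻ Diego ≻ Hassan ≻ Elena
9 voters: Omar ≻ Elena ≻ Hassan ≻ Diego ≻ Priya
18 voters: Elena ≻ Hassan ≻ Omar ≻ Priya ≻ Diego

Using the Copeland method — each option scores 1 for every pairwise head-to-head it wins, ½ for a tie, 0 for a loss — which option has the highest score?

Elena

Omar: beats Diego, Hassan, and Priya; loses to Elena → score 3.
Diego: loses to Omar, Elena, Hassan, and Priya → score 0.
Elena: beats Omar, Diego, and Hassan; ties Priya → score 3.5.
Hassan: beats Diego; ties Priya; loses to Omar and Elena → score 1.5.
Priya: beats Diego; ties Elena and Hassan; loses to Omar → score 2.
Elena has the best pairwise record.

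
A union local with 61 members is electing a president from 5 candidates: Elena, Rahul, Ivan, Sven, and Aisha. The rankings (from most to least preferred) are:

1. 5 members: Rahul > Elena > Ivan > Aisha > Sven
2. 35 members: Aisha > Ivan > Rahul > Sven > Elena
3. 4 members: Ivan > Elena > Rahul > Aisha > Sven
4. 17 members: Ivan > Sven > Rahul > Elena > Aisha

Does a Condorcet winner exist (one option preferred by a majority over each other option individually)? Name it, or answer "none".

Aisha vs Elena: 35–26 for Aisha.
Aisha vs Rahul: 35–26 for Aisha.
Aisha vs Ivan: 35–26 for Aisha.
Aisha vs Sven: 44–17 for Aisha.
Aisha beats every other option head-to-head.

Aisha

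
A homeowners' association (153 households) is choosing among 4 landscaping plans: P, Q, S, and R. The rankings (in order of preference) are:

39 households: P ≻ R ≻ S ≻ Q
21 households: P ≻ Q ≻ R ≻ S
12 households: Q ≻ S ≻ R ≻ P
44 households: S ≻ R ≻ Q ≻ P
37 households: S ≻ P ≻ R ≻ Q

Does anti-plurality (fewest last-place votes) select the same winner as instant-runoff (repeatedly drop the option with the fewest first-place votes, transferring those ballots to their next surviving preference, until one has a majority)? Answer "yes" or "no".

Anti-plurality — last-place votes: P 56, Q 76, S 21, R 0. Winner: R.
Instant-runoff — R1 P 60, Q 12, S 81, R 0 (S winner). Winner: S.
The two methods disagree.

no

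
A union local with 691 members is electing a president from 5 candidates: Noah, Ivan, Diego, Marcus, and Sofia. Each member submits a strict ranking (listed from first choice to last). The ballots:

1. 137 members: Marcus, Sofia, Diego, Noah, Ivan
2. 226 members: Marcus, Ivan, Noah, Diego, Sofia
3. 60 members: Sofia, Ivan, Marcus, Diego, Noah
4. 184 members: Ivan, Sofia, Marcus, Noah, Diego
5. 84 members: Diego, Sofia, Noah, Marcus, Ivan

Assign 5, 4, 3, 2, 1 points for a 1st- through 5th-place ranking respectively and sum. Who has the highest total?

Noah: 137·2 + 226·3 + 60·1 + 184·2 + 84·3 = 1632
Ivan: 137·1 + 226·4 + 60·4 + 184·5 + 84·1 = 2285
Diego: 137·3 + 226·2 + 60·2 + 184·1 + 84·5 = 1587
Marcus: 137·5 + 226·5 + 60·3 + 184·3 + 84·2 = 2715
Sofia: 137·4 + 226·1 + 60·5 + 184·4 + 84·4 = 2146
Marcus has the highest Borda score (2715).

Marcus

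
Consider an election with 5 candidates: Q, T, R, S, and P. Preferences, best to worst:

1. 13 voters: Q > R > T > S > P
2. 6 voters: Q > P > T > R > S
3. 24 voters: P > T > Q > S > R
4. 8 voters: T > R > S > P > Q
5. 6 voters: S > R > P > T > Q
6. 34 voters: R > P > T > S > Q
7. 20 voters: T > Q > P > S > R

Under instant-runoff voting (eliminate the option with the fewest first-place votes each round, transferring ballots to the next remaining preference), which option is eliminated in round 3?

T

Round 1: Q 19, T 28, R 34, S 6, P 24. Eliminate S.
Round 2: Q 19, T 28, R 40, P 24. Eliminate Q.
Round 3: T 28, R 53, P 30. Eliminate T.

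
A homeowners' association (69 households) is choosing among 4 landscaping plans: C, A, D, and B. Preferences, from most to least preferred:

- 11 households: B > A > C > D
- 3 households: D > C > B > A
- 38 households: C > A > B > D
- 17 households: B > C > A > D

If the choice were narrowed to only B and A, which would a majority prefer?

Voters preferring B to A: 31; preferring A to B: 38.
A wins the head-to-head.

A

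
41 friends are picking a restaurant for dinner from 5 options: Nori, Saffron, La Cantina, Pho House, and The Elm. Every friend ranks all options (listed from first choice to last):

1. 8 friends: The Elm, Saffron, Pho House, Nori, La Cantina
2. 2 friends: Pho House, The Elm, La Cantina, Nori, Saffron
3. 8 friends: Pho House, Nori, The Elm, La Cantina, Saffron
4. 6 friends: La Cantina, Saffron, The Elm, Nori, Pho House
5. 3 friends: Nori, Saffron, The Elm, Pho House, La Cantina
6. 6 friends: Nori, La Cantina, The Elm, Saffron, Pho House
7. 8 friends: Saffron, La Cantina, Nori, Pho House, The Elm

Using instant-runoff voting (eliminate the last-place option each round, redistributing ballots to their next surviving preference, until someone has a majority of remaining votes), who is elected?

Round 1: Nori 9, Saffron 8, La Cantina 6, Pho House 10, The Elm 8. Eliminate La Cantina.
Round 2: Nori 9, Saffron 14, Pho House 10, The Elm 8. Eliminate The Elm.
Round 3: Nori 9, Saffron 22, Pho House 10. Saffron has a majority.

Saffron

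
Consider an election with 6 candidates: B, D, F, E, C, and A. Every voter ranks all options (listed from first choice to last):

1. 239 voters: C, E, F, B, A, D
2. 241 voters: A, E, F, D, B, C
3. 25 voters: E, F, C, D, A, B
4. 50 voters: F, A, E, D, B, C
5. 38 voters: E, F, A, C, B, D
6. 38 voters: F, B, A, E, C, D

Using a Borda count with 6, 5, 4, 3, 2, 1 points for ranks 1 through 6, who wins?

B: 239·3 + 241·2 + 25·1 + 50·2 + 38·2 + 38·5 = 1590
D: 239·1 + 241·3 + 25·3 + 50·3 + 38·1 + 38·1 = 1263
F: 239·4 + 241·4 + 25·5 + 50·6 + 38·5 + 38·6 = 2763
E: 239·5 + 241·5 + 25·6 + 50·4 + 38·6 + 38·3 = 3092
C: 239·6 + 241·1 + 25·4 + 50·1 + 38·3 + 38·2 = 2015
A: 239·2 + 241·6 + 25·2 + 50·5 + 38·4 + 38·4 = 2528
E has the highest Borda score (3092).

E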